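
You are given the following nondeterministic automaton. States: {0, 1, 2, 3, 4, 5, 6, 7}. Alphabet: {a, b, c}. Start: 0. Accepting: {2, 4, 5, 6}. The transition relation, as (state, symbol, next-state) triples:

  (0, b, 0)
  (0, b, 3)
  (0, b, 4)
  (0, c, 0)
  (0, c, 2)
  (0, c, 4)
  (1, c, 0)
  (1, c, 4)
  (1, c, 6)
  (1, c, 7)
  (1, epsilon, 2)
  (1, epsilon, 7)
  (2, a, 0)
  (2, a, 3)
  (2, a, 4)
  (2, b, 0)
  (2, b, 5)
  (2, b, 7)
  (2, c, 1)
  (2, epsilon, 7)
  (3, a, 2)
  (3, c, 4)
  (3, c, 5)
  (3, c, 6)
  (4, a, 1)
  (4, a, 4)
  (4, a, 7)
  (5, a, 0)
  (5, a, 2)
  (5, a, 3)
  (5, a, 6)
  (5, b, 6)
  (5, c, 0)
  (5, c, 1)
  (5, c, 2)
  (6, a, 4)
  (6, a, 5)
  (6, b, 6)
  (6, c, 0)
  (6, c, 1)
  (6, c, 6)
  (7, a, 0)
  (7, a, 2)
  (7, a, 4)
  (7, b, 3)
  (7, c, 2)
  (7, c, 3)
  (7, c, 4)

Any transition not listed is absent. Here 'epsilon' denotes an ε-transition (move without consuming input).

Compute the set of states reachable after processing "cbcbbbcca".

{0, 1, 2, 3, 4, 5, 7}

Start in {0}.
Read 'c': {0} → {0, 2, 4, 7}.
Read 'b': {0, 2, 4, 7} → {0, 3, 4, 5, 7}.
Read 'c': {0, 3, 4, 5, 7} → {0, 1, 2, 3, 4, 5, 6, 7}.
Read 'b': {0, 1, 2, 3, 4, 5, 6, 7} → {0, 3, 4, 5, 6, 7}.
Read 'b': {0, 3, 4, 5, 6, 7} → {0, 3, 4, 6}.
Read 'b': {0, 3, 4, 6} → {0, 3, 4, 6}.
Read 'c': {0, 3, 4, 6} → {0, 1, 2, 4, 5, 6, 7}.
Read 'c': {0, 1, 2, 4, 5, 6, 7} → {0, 1, 2, 3, 4, 6, 7}.
Read 'a': {0, 1, 2, 3, 4, 6, 7} → {0, 1, 2, 3, 4, 5, 7}.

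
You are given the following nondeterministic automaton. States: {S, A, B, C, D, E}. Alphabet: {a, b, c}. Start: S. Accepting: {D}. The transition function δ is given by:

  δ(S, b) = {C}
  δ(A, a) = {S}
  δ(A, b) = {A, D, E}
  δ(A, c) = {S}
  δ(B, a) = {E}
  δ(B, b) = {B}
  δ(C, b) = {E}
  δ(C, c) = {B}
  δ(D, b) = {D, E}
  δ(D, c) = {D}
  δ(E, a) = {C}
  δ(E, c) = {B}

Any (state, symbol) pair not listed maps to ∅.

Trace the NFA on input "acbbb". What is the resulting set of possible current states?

∅

Start in {S}.
Read 'a': S→∅; now ∅.
The set is empty and remains empty for the remaining 4 symbols.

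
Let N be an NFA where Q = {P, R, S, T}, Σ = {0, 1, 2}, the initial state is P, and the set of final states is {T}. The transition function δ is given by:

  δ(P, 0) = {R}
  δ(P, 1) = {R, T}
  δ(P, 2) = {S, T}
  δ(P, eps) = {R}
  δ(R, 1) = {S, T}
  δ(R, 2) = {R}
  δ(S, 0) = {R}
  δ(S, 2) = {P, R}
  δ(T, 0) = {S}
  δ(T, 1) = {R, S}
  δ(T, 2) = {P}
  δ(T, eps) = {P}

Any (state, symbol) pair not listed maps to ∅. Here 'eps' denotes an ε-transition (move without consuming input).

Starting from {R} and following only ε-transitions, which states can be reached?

{R}

Begin with {R}.
No ε-moves leave this set, so the closure equals the set itself.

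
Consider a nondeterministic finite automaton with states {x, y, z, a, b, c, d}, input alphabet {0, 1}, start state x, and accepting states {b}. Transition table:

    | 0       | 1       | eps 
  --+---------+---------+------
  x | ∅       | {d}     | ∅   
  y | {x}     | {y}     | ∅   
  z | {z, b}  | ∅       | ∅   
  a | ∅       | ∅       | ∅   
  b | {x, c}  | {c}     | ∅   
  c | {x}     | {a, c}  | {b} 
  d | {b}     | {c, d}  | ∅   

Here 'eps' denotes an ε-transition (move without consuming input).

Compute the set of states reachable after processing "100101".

Start in {x}.
Read '1': {x} → {d}.
Read '0': {d} → {b}.
Read '0': {b} → {x, b, c}.
Read '1': {x, b, c} → {a, b, c, d}.
Read '0': {a, b, c, d} → {x, b, c}.
Read '1': {x, b, c} → {a, b, c, d}.

{a, b, c, d}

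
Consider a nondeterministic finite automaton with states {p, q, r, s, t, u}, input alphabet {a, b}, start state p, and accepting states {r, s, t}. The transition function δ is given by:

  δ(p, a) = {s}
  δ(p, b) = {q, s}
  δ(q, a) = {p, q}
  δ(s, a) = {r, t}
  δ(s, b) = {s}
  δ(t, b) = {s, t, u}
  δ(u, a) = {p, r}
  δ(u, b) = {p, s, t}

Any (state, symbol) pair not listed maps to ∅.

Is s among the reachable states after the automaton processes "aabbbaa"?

Start in {p}.
Read 'a': {p} → {s}.
Read 'a': {s} → {r, t}.
Read 'b': {r, t} → {s, t, u}.
Read 'b': {s, t, u} → {p, s, t, u}.
Read 'b': {p, s, t, u} → {p, q, s, t, u}.
Read 'a': {p, q, s, t, u} → {p, q, r, s, t}.
Read 'a': {p, q, r, s, t} → {p, q, r, s, t}.
State s is in {p, q, r, s, t}.

Yes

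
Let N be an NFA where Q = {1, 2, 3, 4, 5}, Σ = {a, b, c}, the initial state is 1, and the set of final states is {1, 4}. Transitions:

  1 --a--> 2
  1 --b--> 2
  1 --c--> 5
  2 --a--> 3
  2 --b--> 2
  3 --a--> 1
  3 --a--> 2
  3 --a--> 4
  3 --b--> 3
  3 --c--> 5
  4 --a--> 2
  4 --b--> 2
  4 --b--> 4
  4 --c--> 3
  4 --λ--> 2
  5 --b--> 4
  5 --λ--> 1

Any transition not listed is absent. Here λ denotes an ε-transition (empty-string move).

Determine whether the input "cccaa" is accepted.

Start in {1}.
Read 'c': 1→{5}; union {5}; ε-closure = {1, 5}.
Read 'c': 1→{5}, 5→∅; union {5}; ε-closure = {1, 5}.
Read 'c': 1→{5}, 5→∅; union {5}; ε-closure = {1, 5}.
Read 'a': 1→{2}, 5→∅; now {2}.
Read 'a': 2→{3}; now {3}.
The final set {3} contains no accepting state.

No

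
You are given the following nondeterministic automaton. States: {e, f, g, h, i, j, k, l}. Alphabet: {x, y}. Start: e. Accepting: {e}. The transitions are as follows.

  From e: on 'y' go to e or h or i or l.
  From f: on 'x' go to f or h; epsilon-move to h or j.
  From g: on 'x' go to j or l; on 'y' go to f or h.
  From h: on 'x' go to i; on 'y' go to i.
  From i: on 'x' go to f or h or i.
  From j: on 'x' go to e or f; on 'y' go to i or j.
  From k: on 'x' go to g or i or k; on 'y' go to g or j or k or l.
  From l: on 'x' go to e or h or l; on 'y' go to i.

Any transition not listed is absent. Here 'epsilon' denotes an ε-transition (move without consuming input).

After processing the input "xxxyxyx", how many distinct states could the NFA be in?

Start in {e}.
Read 'x': e→∅; now ∅.
The set is empty and remains empty for the remaining 6 symbols.
That set has 0 states.

0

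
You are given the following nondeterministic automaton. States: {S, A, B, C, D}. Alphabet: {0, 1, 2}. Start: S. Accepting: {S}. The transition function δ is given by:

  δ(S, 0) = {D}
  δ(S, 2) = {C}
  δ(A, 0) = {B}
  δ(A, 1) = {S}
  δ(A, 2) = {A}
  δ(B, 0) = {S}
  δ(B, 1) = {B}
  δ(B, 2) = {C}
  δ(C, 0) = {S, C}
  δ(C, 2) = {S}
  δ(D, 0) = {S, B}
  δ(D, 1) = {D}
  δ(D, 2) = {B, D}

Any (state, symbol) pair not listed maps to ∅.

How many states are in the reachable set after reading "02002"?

Start in {S}.
Read '0': S→{D}; now {D}.
Read '2': D→{B, D}; now {B, D}.
Read '0': B→{S}, D→{S, B}; now {S, B}.
Read '0': S→{D}, B→{S}; now {S, D}.
Read '2': S→{C}, D→{B, D}; now {B, C, D}.
That set has 3 states.

3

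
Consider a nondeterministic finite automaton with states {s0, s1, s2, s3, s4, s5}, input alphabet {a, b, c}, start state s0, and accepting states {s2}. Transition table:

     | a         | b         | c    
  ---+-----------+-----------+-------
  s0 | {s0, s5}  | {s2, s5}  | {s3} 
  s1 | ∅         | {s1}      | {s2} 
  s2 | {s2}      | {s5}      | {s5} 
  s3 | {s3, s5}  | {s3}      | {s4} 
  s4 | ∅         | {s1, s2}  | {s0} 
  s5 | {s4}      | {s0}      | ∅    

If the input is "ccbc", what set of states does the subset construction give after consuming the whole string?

{s2, s5}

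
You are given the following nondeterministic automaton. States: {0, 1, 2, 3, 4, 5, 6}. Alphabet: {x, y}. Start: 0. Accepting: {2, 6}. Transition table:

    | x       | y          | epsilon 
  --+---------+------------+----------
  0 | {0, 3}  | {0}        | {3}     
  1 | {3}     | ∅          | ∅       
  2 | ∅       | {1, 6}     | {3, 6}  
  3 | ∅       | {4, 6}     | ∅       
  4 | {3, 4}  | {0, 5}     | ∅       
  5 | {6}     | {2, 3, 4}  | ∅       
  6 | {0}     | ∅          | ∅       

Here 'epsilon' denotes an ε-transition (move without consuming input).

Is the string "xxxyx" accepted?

Start: ε-closure({0}) = {0, 3}.
Read 'x': 0→{0, 3}, 3→∅; now {0, 3}.
Read 'x': 0→{0, 3}, 3→∅; now {0, 3}.
Read 'x': 0→{0, 3}, 3→∅; now {0, 3}.
Read 'y': 0→{0}, 3→{4, 6}; union {0, 4, 6}; ε-closure = {0, 3, 4, 6}.
Read 'x': 0→{0, 3}, 3→∅, 4→{3, 4}, 6→{0}; now {0, 3, 4}.
The final set {0, 3, 4} contains no accepting state.

No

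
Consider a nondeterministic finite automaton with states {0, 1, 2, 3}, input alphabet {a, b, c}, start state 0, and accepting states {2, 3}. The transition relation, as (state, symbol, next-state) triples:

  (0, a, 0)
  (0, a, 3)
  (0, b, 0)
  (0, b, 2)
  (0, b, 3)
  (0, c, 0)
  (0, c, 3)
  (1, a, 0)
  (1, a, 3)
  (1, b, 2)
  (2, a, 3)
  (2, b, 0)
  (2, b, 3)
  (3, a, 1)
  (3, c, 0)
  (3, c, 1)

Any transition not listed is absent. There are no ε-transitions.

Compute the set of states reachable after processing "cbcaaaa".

Start in {0}.
Read 'c': 0→{0, 3}; now {0, 3}.
Read 'b': 0→{0, 2, 3}, 3→∅; now {0, 2, 3}.
Read 'c': 0→{0, 3}, 2→∅, 3→{0, 1}; now {0, 1, 3}.
Read 'a': 0→{0, 3}, 1→{0, 3}, 3→{1}; now {0, 1, 3}.
Read 'a': 0→{0, 3}, 1→{0, 3}, 3→{1}; now {0, 1, 3}.
Read 'a': 0→{0, 3}, 1→{0, 3}, 3→{1}; now {0, 1, 3}.
Read 'a': 0→{0, 3}, 1→{0, 3}, 3→{1}; now {0, 1, 3}.

{0, 1, 3}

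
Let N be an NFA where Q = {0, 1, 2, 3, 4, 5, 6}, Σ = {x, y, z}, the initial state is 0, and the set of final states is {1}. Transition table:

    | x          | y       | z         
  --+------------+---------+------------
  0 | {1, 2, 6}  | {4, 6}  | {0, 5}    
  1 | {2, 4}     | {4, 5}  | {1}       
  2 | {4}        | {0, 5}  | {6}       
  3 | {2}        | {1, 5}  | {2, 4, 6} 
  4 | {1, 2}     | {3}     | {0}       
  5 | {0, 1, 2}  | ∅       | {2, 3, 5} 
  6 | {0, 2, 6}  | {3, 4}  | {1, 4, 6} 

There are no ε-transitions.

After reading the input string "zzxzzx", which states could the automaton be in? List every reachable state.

{0, 1, 2, 4, 6}

Start in {0}.
Read 'z': 0→{0, 5}; now {0, 5}.
Read 'z': 0→{0, 5}, 5→{2, 3, 5}; now {0, 2, 3, 5}.
Read 'x': 0→{1, 2, 6}, 2→{4}, 3→{2}, 5→{0, 1, 2}; now {0, 1, 2, 4, 6}.
Read 'z': 0→{0, 5}, 1→{1}, 2→{6}, 4→{0}, 6→{1, 4, 6}; now {0, 1, 4, 5, 6}.
Read 'z': 0→{0, 5}, 1→{1}, 4→{0}, 5→{2, 3, 5}, 6→{1, 4, 6}; now {0, 1, 2, 3, 4, 5, 6}.
Read 'x': 0→{1, 2, 6}, 1→{2, 4}, 2→{4}, 3→{2}, 4→{1, 2}, 5→{0, 1, 2}, 6→{0, 2, 6}; now {0, 1, 2, 4, 6}.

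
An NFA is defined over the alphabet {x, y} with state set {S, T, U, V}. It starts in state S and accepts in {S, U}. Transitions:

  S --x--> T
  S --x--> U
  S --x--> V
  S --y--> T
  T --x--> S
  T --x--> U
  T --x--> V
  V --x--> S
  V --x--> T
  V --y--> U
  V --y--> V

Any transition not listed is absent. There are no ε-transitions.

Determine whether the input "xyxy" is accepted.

No

Start in {S}.
Read 'x': {S} → {T, U, V}.
Read 'y': {T, U, V} → {U, V}.
Read 'x': {U, V} → {S, T}.
Read 'y': {S, T} → {T}.
The final set {T} contains no accepting state.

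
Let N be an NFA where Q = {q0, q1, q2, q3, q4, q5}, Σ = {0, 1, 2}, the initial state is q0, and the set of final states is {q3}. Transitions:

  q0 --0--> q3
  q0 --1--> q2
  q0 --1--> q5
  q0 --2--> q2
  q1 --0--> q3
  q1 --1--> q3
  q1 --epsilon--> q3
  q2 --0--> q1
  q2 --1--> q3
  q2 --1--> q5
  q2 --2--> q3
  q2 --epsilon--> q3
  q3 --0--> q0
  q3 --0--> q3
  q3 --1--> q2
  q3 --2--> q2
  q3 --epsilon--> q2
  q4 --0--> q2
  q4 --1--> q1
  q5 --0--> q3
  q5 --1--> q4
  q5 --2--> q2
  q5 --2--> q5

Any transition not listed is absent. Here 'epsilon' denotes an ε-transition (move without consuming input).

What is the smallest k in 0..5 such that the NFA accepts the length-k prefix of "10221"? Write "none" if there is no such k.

1

Start in {q0}.
Read '1': q0→{q2, q5}; union {q2, q5}; ε-closure = {q2, q3, q5}.
None of the earlier sets intersect F, but {q2, q3, q5} does.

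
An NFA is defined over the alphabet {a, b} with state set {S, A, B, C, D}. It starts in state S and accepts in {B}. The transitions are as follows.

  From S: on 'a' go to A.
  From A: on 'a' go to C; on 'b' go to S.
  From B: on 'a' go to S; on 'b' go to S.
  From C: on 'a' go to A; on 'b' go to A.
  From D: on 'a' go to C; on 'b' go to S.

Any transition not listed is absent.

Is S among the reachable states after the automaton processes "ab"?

Start in {S}.
Read 'a': {S} → {A}.
Read 'b': {A} → {S}.
State S is in {S}.

Yes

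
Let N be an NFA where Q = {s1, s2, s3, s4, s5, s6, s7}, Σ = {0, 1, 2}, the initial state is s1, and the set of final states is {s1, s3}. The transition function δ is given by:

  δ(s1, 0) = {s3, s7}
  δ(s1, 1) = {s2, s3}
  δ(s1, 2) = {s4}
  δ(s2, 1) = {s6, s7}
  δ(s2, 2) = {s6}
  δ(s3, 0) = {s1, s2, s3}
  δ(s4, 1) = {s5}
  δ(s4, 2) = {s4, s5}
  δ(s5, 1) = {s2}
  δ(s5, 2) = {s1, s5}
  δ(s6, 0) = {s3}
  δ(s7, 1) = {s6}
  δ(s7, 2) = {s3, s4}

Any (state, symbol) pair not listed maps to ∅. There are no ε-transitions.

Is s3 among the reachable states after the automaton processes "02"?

Start in {s1}.
Read '0': {s1} → {s3, s7}.
Read '2': {s3, s7} → {s3, s4}.
State s3 is in {s3, s4}.

Yes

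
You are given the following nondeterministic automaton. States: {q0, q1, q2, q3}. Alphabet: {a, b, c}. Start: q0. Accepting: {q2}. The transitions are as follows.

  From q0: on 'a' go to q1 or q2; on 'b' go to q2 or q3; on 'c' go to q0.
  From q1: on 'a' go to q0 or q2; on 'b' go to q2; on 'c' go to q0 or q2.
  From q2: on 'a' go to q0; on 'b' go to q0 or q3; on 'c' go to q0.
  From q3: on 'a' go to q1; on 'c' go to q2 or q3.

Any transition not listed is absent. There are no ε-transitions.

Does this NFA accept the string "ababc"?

Start in {q0}.
Read 'a': q0→{q1, q2}; now {q1, q2}.
Read 'b': q1→{q2}, q2→{q0, q3}; now {q0, q2, q3}.
Read 'a': q0→{q1, q2}, q2→{q0}, q3→{q1}; now {q0, q1, q2}.
Read 'b': q0→{q2, q3}, q1→{q2}, q2→{q0, q3}; now {q0, q2, q3}.
Read 'c': q0→{q0}, q2→{q0}, q3→{q2, q3}; now {q0, q2, q3}.
The final set {q0, q2, q3} contains the accepting state q2.

Yes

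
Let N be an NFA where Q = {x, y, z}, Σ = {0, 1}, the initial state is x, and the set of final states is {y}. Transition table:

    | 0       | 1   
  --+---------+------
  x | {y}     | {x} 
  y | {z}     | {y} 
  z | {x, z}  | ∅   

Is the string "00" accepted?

Start in {x}.
Read '0': {x} → {y}.
Read '0': {y} → {z}.
The final set {z} contains no accepting state.

No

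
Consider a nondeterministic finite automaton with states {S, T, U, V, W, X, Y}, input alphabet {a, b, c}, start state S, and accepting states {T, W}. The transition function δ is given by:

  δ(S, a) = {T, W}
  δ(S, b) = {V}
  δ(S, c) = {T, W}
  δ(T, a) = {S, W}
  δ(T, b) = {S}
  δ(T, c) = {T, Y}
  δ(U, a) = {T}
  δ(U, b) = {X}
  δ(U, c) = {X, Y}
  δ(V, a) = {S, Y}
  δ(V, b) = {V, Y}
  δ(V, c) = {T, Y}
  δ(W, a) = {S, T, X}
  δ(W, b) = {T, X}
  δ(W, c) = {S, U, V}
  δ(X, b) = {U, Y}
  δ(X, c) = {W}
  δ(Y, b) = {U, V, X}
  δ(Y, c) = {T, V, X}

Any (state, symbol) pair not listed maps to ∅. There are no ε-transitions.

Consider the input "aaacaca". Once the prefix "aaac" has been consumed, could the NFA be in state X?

No

Start in {S}.
Read 'a': S→{T, W}; now {T, W}.
Read 'a': T→{S, W}, W→{S, T, X}; now {S, T, W, X}.
Read 'a': S→{T, W}, T→{S, W}, W→{S, T, X}, X→∅; now {S, T, W, X}.
Read 'c': S→{T, W}, T→{T, Y}, W→{S, U, V}, X→{W}; now {S, T, U, V, W, Y}.
State X is not in {S, T, U, V, W, Y}.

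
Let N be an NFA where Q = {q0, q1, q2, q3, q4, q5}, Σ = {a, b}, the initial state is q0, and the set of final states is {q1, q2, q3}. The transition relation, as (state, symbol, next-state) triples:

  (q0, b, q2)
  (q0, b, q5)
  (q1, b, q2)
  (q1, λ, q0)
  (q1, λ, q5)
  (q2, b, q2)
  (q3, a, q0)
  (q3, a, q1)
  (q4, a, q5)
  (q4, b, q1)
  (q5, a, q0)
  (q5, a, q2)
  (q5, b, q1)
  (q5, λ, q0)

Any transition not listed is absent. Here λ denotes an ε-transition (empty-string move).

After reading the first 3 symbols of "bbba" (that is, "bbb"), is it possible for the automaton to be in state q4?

No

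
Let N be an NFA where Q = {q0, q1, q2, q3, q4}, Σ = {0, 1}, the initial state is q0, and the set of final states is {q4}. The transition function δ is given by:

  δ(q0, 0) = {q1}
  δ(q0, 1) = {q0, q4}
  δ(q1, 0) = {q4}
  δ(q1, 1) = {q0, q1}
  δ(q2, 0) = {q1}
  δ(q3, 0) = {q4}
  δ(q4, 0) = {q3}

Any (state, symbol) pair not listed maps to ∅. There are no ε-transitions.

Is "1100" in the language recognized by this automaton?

Yes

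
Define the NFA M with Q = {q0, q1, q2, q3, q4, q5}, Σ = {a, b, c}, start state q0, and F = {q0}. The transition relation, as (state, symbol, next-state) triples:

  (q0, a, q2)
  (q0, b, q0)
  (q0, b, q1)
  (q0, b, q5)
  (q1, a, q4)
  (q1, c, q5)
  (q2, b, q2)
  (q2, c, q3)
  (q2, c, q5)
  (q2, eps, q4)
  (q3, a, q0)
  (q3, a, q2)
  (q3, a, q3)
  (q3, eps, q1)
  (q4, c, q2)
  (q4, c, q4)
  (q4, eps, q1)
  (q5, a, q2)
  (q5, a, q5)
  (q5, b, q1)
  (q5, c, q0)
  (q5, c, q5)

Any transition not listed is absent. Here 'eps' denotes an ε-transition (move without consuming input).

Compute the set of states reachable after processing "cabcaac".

∅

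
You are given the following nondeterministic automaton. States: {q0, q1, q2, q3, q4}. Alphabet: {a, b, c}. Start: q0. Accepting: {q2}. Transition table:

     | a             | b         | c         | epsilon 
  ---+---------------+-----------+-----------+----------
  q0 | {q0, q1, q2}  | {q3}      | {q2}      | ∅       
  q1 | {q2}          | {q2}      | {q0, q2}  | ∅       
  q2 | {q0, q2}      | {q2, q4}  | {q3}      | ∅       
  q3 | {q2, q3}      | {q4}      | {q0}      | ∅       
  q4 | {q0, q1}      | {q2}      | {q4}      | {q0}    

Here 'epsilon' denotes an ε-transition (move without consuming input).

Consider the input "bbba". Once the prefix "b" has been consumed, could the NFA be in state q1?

No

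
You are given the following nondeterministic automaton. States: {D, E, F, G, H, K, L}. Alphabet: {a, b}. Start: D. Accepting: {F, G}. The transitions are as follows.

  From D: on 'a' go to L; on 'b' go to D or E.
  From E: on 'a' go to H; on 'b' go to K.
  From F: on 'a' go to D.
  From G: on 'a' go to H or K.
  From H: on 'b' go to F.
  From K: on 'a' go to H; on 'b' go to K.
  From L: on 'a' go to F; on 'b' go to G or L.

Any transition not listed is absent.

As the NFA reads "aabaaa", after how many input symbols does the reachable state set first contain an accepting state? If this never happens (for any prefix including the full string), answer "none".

2

Start in {D}.
Read 'a': D→{L}; now {L}.
Read 'a': L→{F}; now {F}.
None of the earlier sets intersect F, but {F} does.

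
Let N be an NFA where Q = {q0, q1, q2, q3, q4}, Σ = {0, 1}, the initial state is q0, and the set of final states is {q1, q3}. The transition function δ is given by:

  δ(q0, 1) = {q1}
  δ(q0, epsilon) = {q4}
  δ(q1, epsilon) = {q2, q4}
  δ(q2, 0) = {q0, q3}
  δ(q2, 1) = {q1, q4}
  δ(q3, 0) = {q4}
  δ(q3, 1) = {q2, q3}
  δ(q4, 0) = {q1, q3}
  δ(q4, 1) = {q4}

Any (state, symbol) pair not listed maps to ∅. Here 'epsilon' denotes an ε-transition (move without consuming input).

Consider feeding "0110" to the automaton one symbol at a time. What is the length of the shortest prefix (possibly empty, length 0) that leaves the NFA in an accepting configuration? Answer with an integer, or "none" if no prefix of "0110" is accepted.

1

Start: ε-closure({q0}) = {q0, q4}.
Read '0': {q0, q4} → {q1, q2, q3, q4}.
None of the earlier sets intersect F, but {q1, q2, q3, q4} does.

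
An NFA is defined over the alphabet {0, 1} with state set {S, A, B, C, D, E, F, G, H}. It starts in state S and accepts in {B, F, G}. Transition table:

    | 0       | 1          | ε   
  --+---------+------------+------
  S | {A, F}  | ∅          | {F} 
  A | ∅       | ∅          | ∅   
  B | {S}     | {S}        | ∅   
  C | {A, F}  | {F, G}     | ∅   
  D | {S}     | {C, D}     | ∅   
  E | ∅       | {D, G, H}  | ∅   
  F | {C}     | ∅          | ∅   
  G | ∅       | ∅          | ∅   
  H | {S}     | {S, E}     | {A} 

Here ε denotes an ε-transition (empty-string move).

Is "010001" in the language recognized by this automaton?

Yes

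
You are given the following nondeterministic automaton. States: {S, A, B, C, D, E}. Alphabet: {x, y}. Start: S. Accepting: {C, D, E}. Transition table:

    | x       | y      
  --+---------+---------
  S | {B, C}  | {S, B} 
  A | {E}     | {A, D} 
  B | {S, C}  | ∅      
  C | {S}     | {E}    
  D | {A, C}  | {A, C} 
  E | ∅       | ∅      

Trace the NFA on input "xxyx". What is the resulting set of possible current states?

{S, B, C}

Start in {S}.
Read 'x': S→{B, C}; now {B, C}.
Read 'x': B→{S, C}, C→{S}; now {S, C}.
Read 'y': S→{S, B}, C→{E}; now {S, B, E}.
Read 'x': S→{B, C}, B→{S, C}, E→∅; now {S, B, C}.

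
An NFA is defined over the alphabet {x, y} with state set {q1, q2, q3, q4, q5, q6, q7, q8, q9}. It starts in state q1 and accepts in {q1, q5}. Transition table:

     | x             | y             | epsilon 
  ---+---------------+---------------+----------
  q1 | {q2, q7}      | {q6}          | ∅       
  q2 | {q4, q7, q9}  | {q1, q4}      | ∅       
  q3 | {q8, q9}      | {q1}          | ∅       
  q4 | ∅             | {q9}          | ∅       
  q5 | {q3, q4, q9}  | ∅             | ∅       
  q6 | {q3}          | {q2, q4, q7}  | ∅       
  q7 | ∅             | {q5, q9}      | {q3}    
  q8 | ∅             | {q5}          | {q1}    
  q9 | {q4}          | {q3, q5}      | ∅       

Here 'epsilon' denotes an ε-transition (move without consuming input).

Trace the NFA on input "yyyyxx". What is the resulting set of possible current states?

Start in {q1}.
Read 'y': q1→{q6}; now {q6}.
Read 'y': q6→{q2, q4, q7}; union {q2, q4, q7}; ε-closure = {q2, q3, q4, q7}.
Read 'y': q2→{q1, q4}, q3→{q1}, q4→{q9}, q7→{q5, q9}; now {q1, q4, q5, q9}.
Read 'y': q1→{q6}, q4→{q9}, q5→∅, q9→{q3, q5}; now {q3, q5, q6, q9}.
Read 'x': q3→{q8, q9}, q5→{q3, q4, q9}, q6→{q3}, q9→{q4}; union {q3, q4, q8, q9}; ε-closure = {q1, q3, q4, q8, q9}.
Read 'x': q1→{q2, q7}, q3→{q8, q9}, q4→∅, q8→∅, q9→{q4}; union {q2, q4, q7, q8, q9}; ε-closure = {q1, q2, q3, q4, q7, q8, q9}.

{q1, q2, q3, q4, q7, q8, q9}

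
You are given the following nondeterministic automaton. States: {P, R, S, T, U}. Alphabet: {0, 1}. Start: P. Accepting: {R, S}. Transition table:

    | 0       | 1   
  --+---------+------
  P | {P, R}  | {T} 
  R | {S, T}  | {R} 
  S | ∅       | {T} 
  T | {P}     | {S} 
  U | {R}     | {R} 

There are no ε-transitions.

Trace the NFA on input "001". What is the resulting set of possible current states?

Start in {P}.
Read '0': P→{P, R}; now {P, R}.
Read '0': P→{P, R}, R→{S, T}; now {P, R, S, T}.
Read '1': P→{T}, R→{R}, S→{T}, T→{S}; now {R, S, T}.

{R, S, T}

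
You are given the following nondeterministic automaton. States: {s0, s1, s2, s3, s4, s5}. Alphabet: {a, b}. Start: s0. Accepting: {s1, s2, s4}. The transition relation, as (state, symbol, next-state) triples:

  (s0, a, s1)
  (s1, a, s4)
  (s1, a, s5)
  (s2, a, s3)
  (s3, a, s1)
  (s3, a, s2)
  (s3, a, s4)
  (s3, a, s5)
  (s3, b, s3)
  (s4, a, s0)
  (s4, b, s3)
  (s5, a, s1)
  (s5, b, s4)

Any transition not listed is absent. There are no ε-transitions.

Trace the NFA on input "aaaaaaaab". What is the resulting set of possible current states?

{s3, s4}

Start in {s0}.
Read 'a': {s0} → {s1}.
Read 'a': {s1} → {s4, s5}.
Read 'a': {s4, s5} → {s0, s1}.
Read 'a': {s0, s1} → {s1, s4, s5}.
Read 'a': {s1, s4, s5} → {s0, s1, s4, s5}.
Read 'a': {s0, s1, s4, s5} → {s0, s1, s4, s5}.
Read 'a': {s0, s1, s4, s5} → {s0, s1, s4, s5}.
Read 'a': {s0, s1, s4, s5} → {s0, s1, s4, s5}.
Read 'b': {s0, s1, s4, s5} → {s3, s4}.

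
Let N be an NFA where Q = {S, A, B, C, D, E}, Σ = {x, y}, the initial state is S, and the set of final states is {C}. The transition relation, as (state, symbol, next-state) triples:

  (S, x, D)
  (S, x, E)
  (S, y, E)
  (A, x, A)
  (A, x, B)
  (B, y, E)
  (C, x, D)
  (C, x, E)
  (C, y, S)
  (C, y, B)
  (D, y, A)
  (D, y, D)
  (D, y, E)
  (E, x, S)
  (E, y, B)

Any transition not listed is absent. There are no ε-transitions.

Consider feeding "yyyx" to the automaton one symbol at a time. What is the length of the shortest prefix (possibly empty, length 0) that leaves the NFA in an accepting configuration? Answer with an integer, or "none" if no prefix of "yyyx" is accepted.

none

Start in {S}.
Read 'y': S→{E}; now {E}.
Read 'y': E→{B}; now {B}.
Read 'y': B→{E}; now {E}.
Read 'x': E→{S}; now {S}.
No reachable set along the way intersects F.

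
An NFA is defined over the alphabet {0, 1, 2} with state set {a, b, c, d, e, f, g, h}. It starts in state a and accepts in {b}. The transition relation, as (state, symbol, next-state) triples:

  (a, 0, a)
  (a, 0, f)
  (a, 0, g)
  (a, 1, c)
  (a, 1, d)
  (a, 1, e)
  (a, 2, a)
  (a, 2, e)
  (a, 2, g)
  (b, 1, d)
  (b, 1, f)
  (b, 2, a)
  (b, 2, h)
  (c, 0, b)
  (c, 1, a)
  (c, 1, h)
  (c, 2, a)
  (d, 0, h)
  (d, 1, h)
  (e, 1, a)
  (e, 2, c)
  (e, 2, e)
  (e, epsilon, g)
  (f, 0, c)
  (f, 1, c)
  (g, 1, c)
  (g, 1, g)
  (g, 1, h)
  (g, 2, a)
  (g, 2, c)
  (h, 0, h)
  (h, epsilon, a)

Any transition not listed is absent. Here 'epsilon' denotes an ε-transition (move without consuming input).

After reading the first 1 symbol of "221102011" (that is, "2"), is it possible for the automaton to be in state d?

Start in {a}.
Read '2': a→{a, e, g}; now {a, e, g}.
State d is not in {a, e, g}.

No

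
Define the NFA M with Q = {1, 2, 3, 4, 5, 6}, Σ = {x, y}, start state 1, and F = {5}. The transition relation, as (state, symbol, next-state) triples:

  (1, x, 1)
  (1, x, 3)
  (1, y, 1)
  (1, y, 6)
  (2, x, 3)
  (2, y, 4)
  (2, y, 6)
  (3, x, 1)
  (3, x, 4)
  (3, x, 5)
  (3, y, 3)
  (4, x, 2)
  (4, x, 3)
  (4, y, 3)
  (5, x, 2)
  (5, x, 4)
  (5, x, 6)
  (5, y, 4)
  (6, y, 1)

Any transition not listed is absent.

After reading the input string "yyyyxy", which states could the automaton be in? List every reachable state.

{1, 3, 6}

Start in {1}.
Read 'y': {1} → {1, 6}.
Read 'y': {1, 6} → {1, 6}.
Read 'y': {1, 6} → {1, 6}.
Read 'y': {1, 6} → {1, 6}.
Read 'x': {1, 6} → {1, 3}.
Read 'y': {1, 3} → {1, 3, 6}.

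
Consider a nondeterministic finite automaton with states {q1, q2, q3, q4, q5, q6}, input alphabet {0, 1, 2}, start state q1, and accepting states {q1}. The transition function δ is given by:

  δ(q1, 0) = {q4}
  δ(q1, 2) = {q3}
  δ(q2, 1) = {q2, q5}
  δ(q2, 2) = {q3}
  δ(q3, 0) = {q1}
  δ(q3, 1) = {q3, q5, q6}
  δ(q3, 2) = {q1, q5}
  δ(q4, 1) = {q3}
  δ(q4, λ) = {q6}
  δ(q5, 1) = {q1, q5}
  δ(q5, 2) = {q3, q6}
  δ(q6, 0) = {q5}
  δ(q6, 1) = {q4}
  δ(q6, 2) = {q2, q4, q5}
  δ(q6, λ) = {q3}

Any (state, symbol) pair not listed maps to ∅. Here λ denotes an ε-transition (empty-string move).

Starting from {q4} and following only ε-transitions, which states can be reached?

Begin with {q4}.
ε-move q4 → q6; add q6.
ε-move q6 → q3; add q3.

{q3, q4, q6}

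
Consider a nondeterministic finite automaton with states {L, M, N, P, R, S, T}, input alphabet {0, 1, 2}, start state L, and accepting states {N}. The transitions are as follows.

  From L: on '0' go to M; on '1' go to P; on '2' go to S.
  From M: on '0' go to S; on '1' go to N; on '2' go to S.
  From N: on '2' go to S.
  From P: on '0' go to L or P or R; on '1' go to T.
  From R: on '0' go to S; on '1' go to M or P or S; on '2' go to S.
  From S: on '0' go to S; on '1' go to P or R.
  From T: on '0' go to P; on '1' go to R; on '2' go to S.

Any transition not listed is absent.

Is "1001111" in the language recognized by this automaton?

Yes

Start in {L}.
Read '1': {L} → {P}.
Read '0': {P} → {L, P, R}.
Read '0': {L, P, R} → {L, M, P, R, S}.
Read '1': {L, M, P, R, S} → {M, N, P, R, S, T}.
Read '1': {M, N, P, R, S, T} → {M, N, P, R, S, T}.
Read '1': {M, N, P, R, S, T} → {M, N, P, R, S, T}.
Read '1': {M, N, P, R, S, T} → {M, N, P, R, S, T}.
The final set {M, N, P, R, S, T} contains the accepting state N.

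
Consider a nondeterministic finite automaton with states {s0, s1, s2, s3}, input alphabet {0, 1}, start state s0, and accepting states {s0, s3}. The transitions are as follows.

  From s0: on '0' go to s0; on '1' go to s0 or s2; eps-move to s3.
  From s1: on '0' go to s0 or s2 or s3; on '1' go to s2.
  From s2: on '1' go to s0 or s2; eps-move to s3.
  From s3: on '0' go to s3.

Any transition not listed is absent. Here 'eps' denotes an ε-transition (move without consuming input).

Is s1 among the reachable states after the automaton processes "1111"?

Start: ε-closure({s0}) = {s0, s3}.
Read '1': s0→{s0, s2}, s3→∅; union {s0, s2}; ε-closure = {s0, s2, s3}.
Read '1': s0→{s0, s2}, s2→{s0, s2}, s3→∅; union {s0, s2}; ε-closure = {s0, s2, s3}.
Read '1': s0→{s0, s2}, s2→{s0, s2}, s3→∅; union {s0, s2}; ε-closure = {s0, s2, s3}.
Read '1': s0→{s0, s2}, s2→{s0, s2}, s3→∅; union {s0, s2}; ε-closure = {s0, s2, s3}.
State s1 is not in {s0, s2, s3}.

No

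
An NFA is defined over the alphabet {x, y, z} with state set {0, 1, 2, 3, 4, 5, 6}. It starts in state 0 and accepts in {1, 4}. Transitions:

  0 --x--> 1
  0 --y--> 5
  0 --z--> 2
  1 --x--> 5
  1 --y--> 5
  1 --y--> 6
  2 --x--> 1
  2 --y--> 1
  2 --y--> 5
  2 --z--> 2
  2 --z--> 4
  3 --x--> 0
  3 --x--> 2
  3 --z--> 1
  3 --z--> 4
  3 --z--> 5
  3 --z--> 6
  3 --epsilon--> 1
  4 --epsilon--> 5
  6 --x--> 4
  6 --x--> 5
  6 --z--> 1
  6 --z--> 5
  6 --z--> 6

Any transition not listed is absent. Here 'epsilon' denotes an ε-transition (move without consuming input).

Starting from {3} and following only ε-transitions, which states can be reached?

Begin with {3}.
ε-move 3 → 1; add 1.

{1, 3}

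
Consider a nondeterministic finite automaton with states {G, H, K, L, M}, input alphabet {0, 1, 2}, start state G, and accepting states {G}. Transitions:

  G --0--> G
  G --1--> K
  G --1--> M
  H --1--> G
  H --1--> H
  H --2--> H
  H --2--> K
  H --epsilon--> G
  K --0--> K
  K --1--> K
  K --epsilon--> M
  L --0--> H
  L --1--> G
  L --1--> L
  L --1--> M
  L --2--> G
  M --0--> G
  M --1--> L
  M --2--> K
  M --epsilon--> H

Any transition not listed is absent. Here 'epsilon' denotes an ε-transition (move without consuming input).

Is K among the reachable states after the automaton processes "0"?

Start in {G}.
Read '0': G→{G}; now {G}.
State K is not in {G}.

No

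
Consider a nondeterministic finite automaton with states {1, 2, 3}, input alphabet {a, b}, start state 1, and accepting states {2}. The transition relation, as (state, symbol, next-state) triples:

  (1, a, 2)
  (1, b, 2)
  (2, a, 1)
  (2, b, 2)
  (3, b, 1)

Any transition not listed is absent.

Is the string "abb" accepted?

Yes

Start in {1}.
Read 'a': 1→{2}; now {2}.
Read 'b': 2→{2}; now {2}.
Read 'b': 2→{2}; now {2}.
The final set {2} contains the accepting state 2.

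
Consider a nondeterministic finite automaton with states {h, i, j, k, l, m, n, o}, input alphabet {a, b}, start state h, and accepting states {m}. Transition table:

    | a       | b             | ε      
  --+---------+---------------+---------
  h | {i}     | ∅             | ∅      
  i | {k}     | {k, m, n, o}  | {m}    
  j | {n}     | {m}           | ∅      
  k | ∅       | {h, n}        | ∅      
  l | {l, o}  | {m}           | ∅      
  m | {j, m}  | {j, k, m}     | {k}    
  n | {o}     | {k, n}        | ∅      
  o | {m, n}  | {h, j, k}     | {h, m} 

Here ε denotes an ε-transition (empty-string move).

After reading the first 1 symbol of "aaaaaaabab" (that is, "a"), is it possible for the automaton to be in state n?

Start in {h}.
Read 'a': h→{i}; union {i}; ε-closure = {i, k, m}.
State n is not in {i, k, m}.

No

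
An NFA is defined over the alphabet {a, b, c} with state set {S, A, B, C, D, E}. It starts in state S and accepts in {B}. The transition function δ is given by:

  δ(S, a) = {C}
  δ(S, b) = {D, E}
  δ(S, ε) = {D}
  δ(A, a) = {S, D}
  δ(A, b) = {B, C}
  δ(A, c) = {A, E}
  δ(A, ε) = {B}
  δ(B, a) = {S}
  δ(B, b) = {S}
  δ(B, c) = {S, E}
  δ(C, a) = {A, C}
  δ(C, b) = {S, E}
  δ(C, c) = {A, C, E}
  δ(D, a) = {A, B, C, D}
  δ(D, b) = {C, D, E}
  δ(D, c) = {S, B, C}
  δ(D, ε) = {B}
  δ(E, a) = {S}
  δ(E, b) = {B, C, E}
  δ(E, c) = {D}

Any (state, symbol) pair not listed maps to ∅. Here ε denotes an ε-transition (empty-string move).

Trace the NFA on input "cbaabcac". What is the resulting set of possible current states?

{S, A, B, C, D, E}

Start: ε-closure({S}) = {S, B, D}.
Read 'c': {S, B, D} → {S, B, C, D, E}.
Read 'b': {S, B, C, D, E} → {S, B, C, D, E}.
Read 'a': {S, B, C, D, E} → {S, A, B, C, D}.
Read 'a': {S, A, B, C, D} → {S, A, B, C, D}.
Read 'b': {S, A, B, C, D} → {S, B, C, D, E}.
Read 'c': {S, B, C, D, E} → {S, A, B, C, D, E}.
Read 'a': {S, A, B, C, D, E} → {S, A, B, C, D}.
Read 'c': {S, A, B, C, D} → {S, A, B, C, D, E}.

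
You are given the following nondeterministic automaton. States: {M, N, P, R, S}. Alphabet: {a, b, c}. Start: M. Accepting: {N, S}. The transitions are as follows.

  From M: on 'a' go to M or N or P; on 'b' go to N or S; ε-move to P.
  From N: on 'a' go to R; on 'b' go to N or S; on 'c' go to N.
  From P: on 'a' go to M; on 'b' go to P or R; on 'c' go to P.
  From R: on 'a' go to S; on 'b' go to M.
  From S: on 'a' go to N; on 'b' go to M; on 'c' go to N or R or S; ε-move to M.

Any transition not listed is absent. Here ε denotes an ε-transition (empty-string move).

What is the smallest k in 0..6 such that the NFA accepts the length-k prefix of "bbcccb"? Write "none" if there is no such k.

1

Start: ε-closure({M}) = {M, P}.
Read 'b': {M, P} → {M, N, P, R, S}.
None of the earlier sets intersect F, but {M, N, P, R, S} does.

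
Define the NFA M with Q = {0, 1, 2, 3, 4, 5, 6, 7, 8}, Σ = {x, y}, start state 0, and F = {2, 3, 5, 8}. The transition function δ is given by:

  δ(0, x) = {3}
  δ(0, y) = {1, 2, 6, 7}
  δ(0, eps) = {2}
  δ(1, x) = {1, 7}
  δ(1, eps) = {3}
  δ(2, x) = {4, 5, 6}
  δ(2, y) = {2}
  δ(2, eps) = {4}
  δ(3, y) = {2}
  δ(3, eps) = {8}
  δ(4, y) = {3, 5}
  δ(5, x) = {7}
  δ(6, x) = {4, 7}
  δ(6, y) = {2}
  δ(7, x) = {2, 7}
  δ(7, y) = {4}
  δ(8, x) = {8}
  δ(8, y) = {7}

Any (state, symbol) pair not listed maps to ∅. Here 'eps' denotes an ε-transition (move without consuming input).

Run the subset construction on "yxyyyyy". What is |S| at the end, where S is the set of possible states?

Start: ε-closure({0}) = {0, 2, 4}.
Read 'y': 0→{1, 2, 6, 7}, 2→{2}, 4→{3, 5}; union {1, 2, 3, 5, 6, 7}; ε-closure = {1, 2, 3, 4, 5, 6, 7, 8}.
Read 'x': 1→{1, 7}, 2→{4, 5, 6}, 3→∅, 4→∅, 5→{7}, 6→{4, 7}, 7→{2, 7}, 8→{8}; union {1, 2, 4, 5, 6, 7, 8}; ε-closure = {1, 2, 3, 4, 5, 6, 7, 8}.
Read 'y': 1→∅, 2→{2}, 3→{2}, 4→{3, 5}, 5→∅, 6→{2}, 7→{4}, 8→{7}; union {2, 3, 4, 5, 7}; ε-closure = {2, 3, 4, 5, 7, 8}.
Read 'y': 2→{2}, 3→{2}, 4→{3, 5}, 5→∅, 7→{4}, 8→{7}; union {2, 3, 4, 5, 7}; ε-closure = {2, 3, 4, 5, 7, 8}.
Read 'y': 2→{2}, 3→{2}, 4→{3, 5}, 5→∅, 7→{4}, 8→{7}; union {2, 3, 4, 5, 7}; ε-closure = {2, 3, 4, 5, 7, 8}.
Read 'y': 2→{2}, 3→{2}, 4→{3, 5}, 5→∅, 7→{4}, 8→{7}; union {2, 3, 4, 5, 7}; ε-closure = {2, 3, 4, 5, 7, 8}.
Read 'y': 2→{2}, 3→{2}, 4→{3, 5}, 5→∅, 7→{4}, 8→{7}; union {2, 3, 4, 5, 7}; ε-closure = {2, 3, 4, 5, 7, 8}.
That set has 6 states.

6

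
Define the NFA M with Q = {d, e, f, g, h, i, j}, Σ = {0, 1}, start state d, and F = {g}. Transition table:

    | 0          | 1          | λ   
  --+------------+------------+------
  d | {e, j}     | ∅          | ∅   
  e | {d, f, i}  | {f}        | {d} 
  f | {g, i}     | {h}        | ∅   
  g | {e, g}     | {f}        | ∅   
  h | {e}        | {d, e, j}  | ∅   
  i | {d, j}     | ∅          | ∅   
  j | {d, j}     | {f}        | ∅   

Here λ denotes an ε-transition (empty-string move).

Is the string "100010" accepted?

No

Start in {d}.
Read '1': {d} → ∅.
The set is empty and remains empty for the remaining 5 symbols.
The final set ∅ contains no accepting state.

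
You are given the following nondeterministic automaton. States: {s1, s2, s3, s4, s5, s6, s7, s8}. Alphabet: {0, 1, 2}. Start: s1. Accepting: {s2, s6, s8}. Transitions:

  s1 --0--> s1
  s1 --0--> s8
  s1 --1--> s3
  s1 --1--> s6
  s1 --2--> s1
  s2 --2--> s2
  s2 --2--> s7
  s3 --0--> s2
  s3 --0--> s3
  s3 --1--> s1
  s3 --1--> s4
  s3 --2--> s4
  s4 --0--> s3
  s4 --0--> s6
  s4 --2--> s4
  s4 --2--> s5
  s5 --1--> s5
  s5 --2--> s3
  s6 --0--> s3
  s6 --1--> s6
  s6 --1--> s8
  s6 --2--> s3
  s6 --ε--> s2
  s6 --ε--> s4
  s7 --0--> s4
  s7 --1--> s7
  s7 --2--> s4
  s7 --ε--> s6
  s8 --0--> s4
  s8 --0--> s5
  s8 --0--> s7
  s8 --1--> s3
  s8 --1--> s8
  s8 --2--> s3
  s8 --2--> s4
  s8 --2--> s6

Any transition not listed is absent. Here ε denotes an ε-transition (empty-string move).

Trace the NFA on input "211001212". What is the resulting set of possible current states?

{s1, s2, s3, s4, s5, s6, s7}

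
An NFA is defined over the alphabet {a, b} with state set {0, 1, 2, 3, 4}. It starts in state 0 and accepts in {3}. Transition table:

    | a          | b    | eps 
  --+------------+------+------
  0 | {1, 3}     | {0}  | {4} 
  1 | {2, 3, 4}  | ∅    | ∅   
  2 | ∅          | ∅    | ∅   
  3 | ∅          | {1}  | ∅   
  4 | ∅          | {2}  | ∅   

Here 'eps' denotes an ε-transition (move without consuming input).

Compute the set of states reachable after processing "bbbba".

{1, 3}

Start: ε-closure({0}) = {0, 4}.
Read 'b': 0→{0}, 4→{2}; union {0, 2}; ε-closure = {0, 2, 4}.
Read 'b': 0→{0}, 2→∅, 4→{2}; union {0, 2}; ε-closure = {0, 2, 4}.
Read 'b': 0→{0}, 2→∅, 4→{2}; union {0, 2}; ε-closure = {0, 2, 4}.
Read 'b': 0→{0}, 2→∅, 4→{2}; union {0, 2}; ε-closure = {0, 2, 4}.
Read 'a': 0→{1, 3}, 2→∅, 4→∅; now {1, 3}.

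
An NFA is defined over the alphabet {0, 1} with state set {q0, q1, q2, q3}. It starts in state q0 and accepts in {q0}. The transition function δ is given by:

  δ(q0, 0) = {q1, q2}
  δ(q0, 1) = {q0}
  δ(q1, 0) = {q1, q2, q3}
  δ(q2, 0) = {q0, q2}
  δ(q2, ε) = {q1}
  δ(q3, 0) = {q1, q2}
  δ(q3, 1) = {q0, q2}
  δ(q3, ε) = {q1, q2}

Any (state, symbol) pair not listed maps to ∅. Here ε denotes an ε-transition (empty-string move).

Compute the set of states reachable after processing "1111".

Start in {q0}.
Read '1': q0→{q0}; now {q0}.
Read '1': q0→{q0}; now {q0}.
Read '1': q0→{q0}; now {q0}.
Read '1': q0→{q0}; now {q0}.

{q0}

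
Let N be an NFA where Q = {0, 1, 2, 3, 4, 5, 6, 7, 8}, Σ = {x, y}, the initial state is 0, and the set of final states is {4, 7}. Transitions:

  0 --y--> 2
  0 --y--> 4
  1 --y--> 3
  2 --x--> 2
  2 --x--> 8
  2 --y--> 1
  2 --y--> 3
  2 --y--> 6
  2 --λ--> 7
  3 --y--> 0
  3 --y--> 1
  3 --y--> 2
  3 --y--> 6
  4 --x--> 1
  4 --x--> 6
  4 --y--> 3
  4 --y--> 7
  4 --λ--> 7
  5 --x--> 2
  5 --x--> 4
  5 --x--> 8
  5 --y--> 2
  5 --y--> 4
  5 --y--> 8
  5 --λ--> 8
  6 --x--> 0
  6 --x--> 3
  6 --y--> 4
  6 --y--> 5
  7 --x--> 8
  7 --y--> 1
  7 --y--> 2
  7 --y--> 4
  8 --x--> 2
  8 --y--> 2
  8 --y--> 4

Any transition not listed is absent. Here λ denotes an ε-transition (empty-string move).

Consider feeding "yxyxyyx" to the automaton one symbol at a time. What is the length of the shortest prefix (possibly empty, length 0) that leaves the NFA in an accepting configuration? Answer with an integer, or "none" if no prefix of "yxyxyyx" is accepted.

Start in {0}.
Read 'y': 0→{2, 4}; union {2, 4}; ε-closure = {2, 4, 7}.
None of the earlier sets intersect F, but {2, 4, 7} does.

1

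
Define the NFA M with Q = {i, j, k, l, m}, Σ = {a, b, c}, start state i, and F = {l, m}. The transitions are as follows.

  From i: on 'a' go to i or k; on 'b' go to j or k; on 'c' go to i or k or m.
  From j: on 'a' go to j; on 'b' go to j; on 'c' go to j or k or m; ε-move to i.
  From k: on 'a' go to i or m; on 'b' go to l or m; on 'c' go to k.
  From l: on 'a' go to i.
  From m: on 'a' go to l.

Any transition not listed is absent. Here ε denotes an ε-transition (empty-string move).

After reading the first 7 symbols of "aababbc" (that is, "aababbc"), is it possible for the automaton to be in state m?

Yes

Start in {i}.
Read 'a': i→{i, k}; now {i, k}.
Read 'a': i→{i, k}, k→{i, m}; now {i, k, m}.
Read 'b': i→{j, k}, k→{l, m}, m→∅; union {j, k, l, m}; ε-closure = {i, j, k, l, m}.
Read 'a': i→{i, k}, j→{j}, k→{i, m}, l→{i}, m→{l}; now {i, j, k, l, m}.
Read 'b': i→{j, k}, j→{j}, k→{l, m}, l→∅, m→∅; union {j, k, l, m}; ε-closure = {i, j, k, l, m}.
Read 'b': i→{j, k}, j→{j}, k→{l, m}, l→∅, m→∅; union {j, k, l, m}; ε-closure = {i, j, k, l, m}.
Read 'c': i→{i, k, m}, j→{j, k, m}, k→{k}, l→∅, m→∅; now {i, j, k, m}.
State m is in {i, j, k, m}.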